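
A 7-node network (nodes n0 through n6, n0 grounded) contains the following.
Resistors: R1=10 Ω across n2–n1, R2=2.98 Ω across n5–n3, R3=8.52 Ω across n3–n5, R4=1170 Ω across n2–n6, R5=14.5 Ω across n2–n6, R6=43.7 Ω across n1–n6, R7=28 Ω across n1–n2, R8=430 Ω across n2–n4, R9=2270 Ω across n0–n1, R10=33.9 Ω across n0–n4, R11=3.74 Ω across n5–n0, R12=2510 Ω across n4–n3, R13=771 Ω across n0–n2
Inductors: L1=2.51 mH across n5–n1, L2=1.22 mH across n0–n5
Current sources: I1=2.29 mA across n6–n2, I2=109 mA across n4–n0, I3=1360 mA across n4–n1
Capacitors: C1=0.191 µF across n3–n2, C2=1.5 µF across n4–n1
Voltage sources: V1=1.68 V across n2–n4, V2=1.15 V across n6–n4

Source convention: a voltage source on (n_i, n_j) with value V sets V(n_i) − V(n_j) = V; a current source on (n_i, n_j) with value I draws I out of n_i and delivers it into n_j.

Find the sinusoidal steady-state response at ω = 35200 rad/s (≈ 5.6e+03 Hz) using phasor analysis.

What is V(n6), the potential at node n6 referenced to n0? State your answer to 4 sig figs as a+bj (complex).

-1.957+2.537j V

Element admittances at ω=35200 rad/s:
  Y(R1) = 0.1000+0.000j S between n2,n1
  Y(L1) = 0.000-0.01132j S between n5,n1
  Y(L2) = 0.000-0.02329j S between n0,n5
  Y(R2) = 0.3356+0.000j S between n5,n3
  I1: injects 0.00229 A into n2 (from n6)
  Y(R3) = 0.1174+0.000j S between n3,n5
  I2: injects 0.109 A into n0 (from n4)
  Y(R4) = 0.0008547+0.000j S between n2,n6
  Y(R5) = 0.06897+0.000j S between n2,n6
  Y(R6) = 0.02288+0.000j S between n1,n6
  Y(C1) = 0.000+0.006723j S between n3,n2
  Y(R7) = 0.03571+0.000j S between n1,n2
  Y(R8) = 0.002326+0.000j S between n2,n4
  I3: injects 1.36 A into n1 (from n4)
  Y(C2) = 0.000+0.05280j S between n4,n1
  Y(R9) = 0.0004405+0.000j S between n0,n1
  Y(R10) = 0.02950+0.000j S between n0,n4
  Y(R11) = 0.2674+0.000j S between n5,n0
  Y(R12) = 0.0003984+0.000j S between n4,n3
  Y(R13) = 0.001297+0.000j S between n0,n2
  V1: constraint V(n2)−V(n4) = 1.68
  V2: constraint V(n6)−V(n4) = 1.15
Assemble and solve the 8×8 MNA system:
  V(n1)=6.161-0.1054j  V(n2)=-1.427+2.537j  V(n3)=-0.08732-0.3131j  V(n4)=-3.107+2.537j  V(n5)=-0.04236-0.2957j  V(n6)=-1.957+2.537j
  i(V1)=1.012-0.3529j  i(V2)=0.2205-0.06047j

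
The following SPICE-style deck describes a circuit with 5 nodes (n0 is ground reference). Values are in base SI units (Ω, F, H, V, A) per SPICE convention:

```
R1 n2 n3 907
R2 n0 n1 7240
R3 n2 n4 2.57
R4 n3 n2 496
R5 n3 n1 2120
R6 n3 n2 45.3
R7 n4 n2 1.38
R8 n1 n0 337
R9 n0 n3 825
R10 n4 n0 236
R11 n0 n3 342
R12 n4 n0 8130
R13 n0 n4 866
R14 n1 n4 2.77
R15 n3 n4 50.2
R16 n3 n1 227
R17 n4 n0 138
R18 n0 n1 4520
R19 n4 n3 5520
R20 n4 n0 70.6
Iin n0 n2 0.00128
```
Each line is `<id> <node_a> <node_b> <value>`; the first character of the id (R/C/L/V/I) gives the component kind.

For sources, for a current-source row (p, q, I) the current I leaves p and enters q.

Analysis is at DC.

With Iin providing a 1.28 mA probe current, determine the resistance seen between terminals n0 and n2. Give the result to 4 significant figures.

R_eq = 30.17 Ω

MNA unknowns: 4 node voltages V₁..V_4
R1: Y=0.001103 on G[2,3]
R2: Y=0.0001381 on G[0,1]
R3: Y=0.3891 on G[2,4]
R4: Y=0.002016 on G[3,2]
R5: Y=0.0004717 on G[3,1]
R6: Y=0.02208 on G[3,2]
R7: Y=0.7246 on G[4,2]
R8: Y=0.002967 on G[1,0]
R9: Y=0.001212 on G[0,3]
R10: Y=0.004237 on G[4,0]
R11: Y=0.002924 on G[0,3]
R12: Y=0.0001230 on G[4,0]
R13: Y=0.001155 on G[0,4]
R14: Y=0.3610 on G[1,4]
R15: Y=0.01992 on G[3,4]
R16: Y=0.004405 on G[3,1]
R17: Y=0.007246 on G[4,0]
R18: Y=0.0002212 on G[0,1]
R19: Y=0.0001812 on G[4,3]
R20: Y=0.01416 on G[4,0]
Iin: z[0]−=0.00128, z[2]+=0.00128
solve → V1=0.03718, V2=0.03862, V3=0.03515, V4=0.03755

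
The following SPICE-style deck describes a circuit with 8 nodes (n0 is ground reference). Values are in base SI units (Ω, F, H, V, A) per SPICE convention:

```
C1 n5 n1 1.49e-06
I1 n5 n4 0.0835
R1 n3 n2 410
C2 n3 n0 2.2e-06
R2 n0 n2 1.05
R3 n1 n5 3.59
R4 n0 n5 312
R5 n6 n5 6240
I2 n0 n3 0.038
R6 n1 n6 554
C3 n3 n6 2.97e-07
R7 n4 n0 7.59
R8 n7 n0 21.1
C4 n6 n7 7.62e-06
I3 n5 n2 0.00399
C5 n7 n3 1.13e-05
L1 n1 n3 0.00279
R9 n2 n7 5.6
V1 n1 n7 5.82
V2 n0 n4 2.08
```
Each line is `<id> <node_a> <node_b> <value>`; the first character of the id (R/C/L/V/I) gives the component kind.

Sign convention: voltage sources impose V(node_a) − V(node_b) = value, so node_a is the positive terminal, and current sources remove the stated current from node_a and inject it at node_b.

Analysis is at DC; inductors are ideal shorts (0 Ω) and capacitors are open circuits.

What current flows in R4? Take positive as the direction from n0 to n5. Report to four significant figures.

Apply KCL at each of the 7 non-ground nodes and solve the resulting linear system.
Node n1: branches {C1, R3, R6, L1, V1} → V_1 = 5.434
Node n2: branches {R1, R2, I3, R9} → V_2 = -0.04560
Node n3: branches {R1, C2, I2, C3, C5, L1} → V_3 = 5.434
Node n4: branches {I1, R7, V2} → V_4 = -2.080
Node n5: branches {C1, I1, R3, R4, R5, I3} → V_5 = 5.062
Node n6: branches {R5, R6, C3, C4} → V_6 = 5.404
Node n7: branches {R8, C4, C5, R9, V1} → V_7 = -0.3860
Source currents: i(L1)=-0.02464, i(V1)=-0.07908, i(V2)=-0.3575

-0.01622 A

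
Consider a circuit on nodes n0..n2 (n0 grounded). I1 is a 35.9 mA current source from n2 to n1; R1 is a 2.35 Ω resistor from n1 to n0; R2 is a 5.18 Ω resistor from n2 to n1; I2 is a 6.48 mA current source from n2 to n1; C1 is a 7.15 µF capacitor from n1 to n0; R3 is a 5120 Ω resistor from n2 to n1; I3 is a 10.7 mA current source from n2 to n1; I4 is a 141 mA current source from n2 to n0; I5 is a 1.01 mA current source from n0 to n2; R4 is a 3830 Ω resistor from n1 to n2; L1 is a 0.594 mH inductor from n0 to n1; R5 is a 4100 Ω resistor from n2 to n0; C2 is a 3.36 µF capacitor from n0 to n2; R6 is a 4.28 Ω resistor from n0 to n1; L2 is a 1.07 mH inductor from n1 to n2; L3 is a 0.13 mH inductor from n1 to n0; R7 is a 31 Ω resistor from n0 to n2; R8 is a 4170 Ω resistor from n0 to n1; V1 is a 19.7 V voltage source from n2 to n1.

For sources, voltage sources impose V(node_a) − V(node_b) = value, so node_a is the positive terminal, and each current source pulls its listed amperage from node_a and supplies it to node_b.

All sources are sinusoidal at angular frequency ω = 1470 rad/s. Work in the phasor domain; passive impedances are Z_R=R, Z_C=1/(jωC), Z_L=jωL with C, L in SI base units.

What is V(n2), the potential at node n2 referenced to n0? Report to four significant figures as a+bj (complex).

MNA unknowns: 2 node voltages V₁..V_2 plus 1 source current (V1)
I1: z[2]−=0.0359, z[1]+=0.0359
R1: Y=0.4255+0.000j on G[1,0]
R2: Y=0.1931+0.000j on G[2,1]
I2: z[2]−=0.00648, z[1]+=0.00648
C1: Y=0.000+0.01051j on G[1,0]
R3: Y=0.0001953+0.000j on G[2,1]
I3: z[2]−=0.0107, z[1]+=0.0107
I4: z[2]−=0.141, z[0]+=0.141
I5: z[0]−=0.00101, z[2]+=0.00101
R4: Y=0.0002611+0.000j on G[1,2]
L1: Y=0.000-1.145j on G[0,1]
R5: Y=0.0002439+0.000j on G[2,0]
C2: Y=0.000+0.004939j on G[0,2]
R6: Y=0.2336+0.000j on G[0,1]
L2: Y=0.000-0.6358j on G[1,2]
L3: Y=0.000-5.233j on G[1,0]
R7: Y=0.03226+0.000j on G[0,2]
R8: Y=0.0002398+0.000j on G[0,1]
V1: row V2−V1=19.7, i_V1 at 2,1
solve → V1=0.001934-0.1228j, V2=19.70-0.1228j
aux → i_V1=-4.646+12.43j

19.70-0.1228j V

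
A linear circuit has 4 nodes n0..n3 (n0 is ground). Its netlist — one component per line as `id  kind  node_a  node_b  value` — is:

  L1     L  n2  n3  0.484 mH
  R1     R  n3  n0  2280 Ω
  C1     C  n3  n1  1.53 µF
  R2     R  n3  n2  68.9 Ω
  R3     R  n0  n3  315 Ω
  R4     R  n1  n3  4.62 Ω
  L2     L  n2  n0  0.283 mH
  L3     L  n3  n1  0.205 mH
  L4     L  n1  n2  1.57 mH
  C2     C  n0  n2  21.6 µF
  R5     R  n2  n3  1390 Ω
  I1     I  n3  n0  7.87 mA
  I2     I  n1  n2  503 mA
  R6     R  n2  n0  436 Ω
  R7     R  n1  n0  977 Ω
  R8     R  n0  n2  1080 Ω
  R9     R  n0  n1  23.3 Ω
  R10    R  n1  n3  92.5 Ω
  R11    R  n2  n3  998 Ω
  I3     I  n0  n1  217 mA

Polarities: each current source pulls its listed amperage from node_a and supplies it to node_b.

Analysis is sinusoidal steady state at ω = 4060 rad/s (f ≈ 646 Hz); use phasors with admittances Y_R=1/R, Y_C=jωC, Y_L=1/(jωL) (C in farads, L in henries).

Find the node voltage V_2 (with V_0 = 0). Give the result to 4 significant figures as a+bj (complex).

-0.01547+0.2714j V

Element admittances at ω=4060 rad/s:
  Y(L1) = 0.000-0.5089j S between n2,n3
  Y(R1) = 0.0004386+0.000j S between n3,n0
  Y(C1) = 0.000+0.006212j S between n3,n1
  Y(R2) = 0.01451+0.000j S between n3,n2
  Y(R3) = 0.003175+0.000j S between n0,n3
  Y(R4) = 0.2165+0.000j S between n1,n3
  Y(L2) = 0.000-0.8703j S between n2,n0
  Y(L3) = 0.000-1.201j S between n3,n1
  Y(L4) = 0.000-0.1569j S between n1,n2
  Y(C2) = 0.000+0.08770j S between n0,n2
  Y(R5) = 0.0007194+0.000j S between n2,n3
  I1: injects 0.00787 A into n0 (from n3)
  I2: injects 0.503 A into n2 (from n1)
  Y(R6) = 0.002294+0.000j S between n2,n0
  Y(R7) = 0.001024+0.000j S between n1,n0
  Y(R8) = 0.0009259+0.000j S between n0,n2
  Y(R9) = 0.04292+0.000j S between n0,n1
  Y(R10) = 0.01081+0.000j S between n1,n3
  Y(R11) = 0.001002+0.000j S between n2,n3
  I3: injects 0.217 A into n1 (from n0)
Assemble and solve the 3×3 MNA system:
  V(n1)=-0.07010-0.2849j  V(n2)=-0.01547+0.2714j  V(n3)=-0.03687-0.1276j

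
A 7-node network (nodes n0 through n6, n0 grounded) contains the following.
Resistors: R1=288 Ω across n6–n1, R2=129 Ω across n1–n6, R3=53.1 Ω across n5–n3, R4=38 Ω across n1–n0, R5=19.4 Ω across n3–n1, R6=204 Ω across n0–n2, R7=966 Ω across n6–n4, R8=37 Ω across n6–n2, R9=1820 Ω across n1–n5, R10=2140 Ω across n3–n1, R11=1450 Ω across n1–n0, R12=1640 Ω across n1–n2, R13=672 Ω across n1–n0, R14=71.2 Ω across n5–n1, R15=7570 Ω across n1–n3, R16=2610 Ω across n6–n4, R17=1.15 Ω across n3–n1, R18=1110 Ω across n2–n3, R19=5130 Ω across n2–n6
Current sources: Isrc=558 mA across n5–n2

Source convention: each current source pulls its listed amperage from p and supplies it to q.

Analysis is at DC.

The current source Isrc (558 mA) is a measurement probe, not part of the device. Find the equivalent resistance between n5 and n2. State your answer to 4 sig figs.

Element admittances at DC:
  Y(R1) = 0.003472 S between n6,n1
  Y(R2) = 0.007752 S between n1,n6
  Y(R3) = 0.01883 S between n5,n3
  Y(R4) = 0.02632 S between n1,n0
  Y(R5) = 0.05155 S between n3,n1
  Y(R6) = 0.004902 S between n0,n2
  Y(R7) = 0.001035 S between n6,n4
  Y(R8) = 0.02703 S between n6,n2
  Y(R9) = 0.0005495 S between n1,n5
  Y(R10) = 0.0004673 S between n3,n1
  Y(R11) = 0.0006897 S between n1,n0
  Y(R12) = 0.0006098 S between n1,n2
  Y(R13) = 0.001488 S between n1,n0
  Y(R14) = 0.01404 S between n5,n1
  Y(R15) = 0.0001321 S between n1,n3
  Y(R16) = 0.0003831 S between n6,n4
  Y(R17) = 0.8696 S between n3,n1
  Y(R18) = 0.0009009 S between n2,n3
  Y(R19) = 0.0001949 S between n2,n6
  Isrc: injects 0.558 A into n2 (from n5)
Assemble and solve the 6×6 MNA system:
  V(n1)=-6.002  V(n2)=34.89  V(n3)=-6.300  V(n4)=22.95  V(n5)=-22.86  V(n6)=22.95

R_eq = 103.5 Ω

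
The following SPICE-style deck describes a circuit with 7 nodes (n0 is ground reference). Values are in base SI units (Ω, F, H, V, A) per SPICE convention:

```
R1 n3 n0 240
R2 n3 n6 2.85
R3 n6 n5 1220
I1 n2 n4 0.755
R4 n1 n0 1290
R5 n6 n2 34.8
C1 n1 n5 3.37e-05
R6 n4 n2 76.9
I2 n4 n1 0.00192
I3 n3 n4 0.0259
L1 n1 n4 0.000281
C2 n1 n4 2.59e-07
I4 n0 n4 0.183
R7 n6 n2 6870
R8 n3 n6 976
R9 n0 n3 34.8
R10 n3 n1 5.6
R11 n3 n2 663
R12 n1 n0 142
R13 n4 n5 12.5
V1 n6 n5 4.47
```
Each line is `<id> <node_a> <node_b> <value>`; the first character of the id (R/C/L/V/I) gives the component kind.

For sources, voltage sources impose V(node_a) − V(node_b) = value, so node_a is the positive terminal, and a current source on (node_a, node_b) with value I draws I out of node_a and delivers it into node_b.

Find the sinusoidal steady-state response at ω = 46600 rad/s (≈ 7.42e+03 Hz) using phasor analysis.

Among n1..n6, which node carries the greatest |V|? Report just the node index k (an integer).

Element admittances at ω=46600 rad/s:
  Y(R1) = 0.004167+0.000j S between n3,n0
  Y(R2) = 0.3509+0.000j S between n3,n6
  Y(R3) = 0.0008197+0.000j S between n6,n5
  I1: injects 0.755 A into n4 (from n2)
  Y(R4) = 0.0007752+0.000j S between n1,n0
  Y(R5) = 0.02874+0.000j S between n6,n2
  Y(C1) = 0.000+1.570j S between n1,n5
  Y(R6) = 0.01300+0.000j S between n4,n2
  I2: injects 0.00192 A into n1 (from n4)
  I3: injects 0.0259 A into n4 (from n3)
  Y(L1) = 0.000-0.07637j S between n1,n4
  Y(C2) = 0.000+0.01207j S between n1,n4
  I4: injects 0.183 A into n4 (from n0)
  Y(R7) = 0.0001456+0.000j S between n6,n2
  Y(R8) = 0.001025+0.000j S between n3,n6
  Y(R9) = 0.02874+0.000j S between n0,n3
  Y(R10) = 0.1786+0.000j S between n3,n1
  Y(R11) = 0.001508+0.000j S between n3,n2
  Y(R12) = 0.007042+0.000j S between n1,n0
  Y(R13) = 0.08000+0.000j S between n4,n5
  V1: constraint V(n6)−V(n5) = 4.47
Assemble and solve the 7×7 MNA system:
  V(n1)=2.320-0.2581j  V(n2)=-10.20+1.433j  V(n3)=5.011+0.06132j  V(n4)=7.942+4.279j  V(n5)=2.513+0.2233j  V(n6)=6.983+0.2233j
  i(V1)=-1.194-0.02204j

2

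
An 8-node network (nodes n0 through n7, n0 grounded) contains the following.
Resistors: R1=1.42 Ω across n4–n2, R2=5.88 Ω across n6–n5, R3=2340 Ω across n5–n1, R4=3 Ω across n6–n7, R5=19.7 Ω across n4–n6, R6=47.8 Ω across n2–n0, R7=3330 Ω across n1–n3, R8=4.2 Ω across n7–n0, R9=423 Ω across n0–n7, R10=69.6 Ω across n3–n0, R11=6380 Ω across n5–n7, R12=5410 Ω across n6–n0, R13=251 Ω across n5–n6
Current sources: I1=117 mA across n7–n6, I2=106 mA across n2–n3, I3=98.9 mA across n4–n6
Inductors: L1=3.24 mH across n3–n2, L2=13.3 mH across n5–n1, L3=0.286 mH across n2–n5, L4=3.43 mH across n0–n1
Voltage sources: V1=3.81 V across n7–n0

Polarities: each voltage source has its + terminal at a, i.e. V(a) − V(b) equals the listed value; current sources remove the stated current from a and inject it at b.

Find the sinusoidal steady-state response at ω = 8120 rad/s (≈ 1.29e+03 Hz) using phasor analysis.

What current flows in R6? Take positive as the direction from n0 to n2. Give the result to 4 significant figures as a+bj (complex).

Element admittances at ω=8120 rad/s:
  Y(R1) = 0.7042+0.000j S between n4,n2
  Y(R2) = 0.1701+0.000j S between n6,n5
  I1: injects 0.117 A into n6 (from n7)
  Y(R3) = 0.0004274+0.000j S between n5,n1
  I2: injects 0.106 A into n3 (from n2)
  Y(R4) = 0.3333+0.000j S between n6,n7
  Y(R5) = 0.05076+0.000j S between n4,n6
  Y(L1) = 0.000-0.03801j S between n3,n2
  Y(R6) = 0.02092+0.000j S between n2,n0
  Y(R7) = 0.0003003+0.000j S between n1,n3
  Y(L2) = 0.000-0.009260j S between n5,n1
  Y(R8) = 0.2381+0.000j S between n7,n0
  Y(L3) = 0.000-0.4306j S between n2,n5
  Y(L4) = 0.000-0.03590j S between n0,n1
  I3: injects 0.0989 A into n6 (from n4)
  Y(R9) = 0.002364+0.000j S between n0,n7
  Y(R10) = 0.01437+0.000j S between n3,n0
  Y(R11) = 0.0001567+0.000j S between n5,n7
  Y(R12) = 0.0001848+0.000j S between n6,n0
  Y(R13) = 0.003984+0.000j S between n5,n6
  V1: constraint V(n7)−V(n0) = 3.81
Assemble and solve the 8×8 MNA system:
  V(n1)=0.5863+0.06882j  V(n2)=2.905-0.2314j  V(n3)=3.388+1.254j  V(n4)=2.835-0.2142j  V(n5)=2.901+0.1379j  V(n6)=3.824+0.02352j  V(n7)=3.810+0.000j
  i(V1)=-1.029+0.007863j

-0.06077+0.004841j A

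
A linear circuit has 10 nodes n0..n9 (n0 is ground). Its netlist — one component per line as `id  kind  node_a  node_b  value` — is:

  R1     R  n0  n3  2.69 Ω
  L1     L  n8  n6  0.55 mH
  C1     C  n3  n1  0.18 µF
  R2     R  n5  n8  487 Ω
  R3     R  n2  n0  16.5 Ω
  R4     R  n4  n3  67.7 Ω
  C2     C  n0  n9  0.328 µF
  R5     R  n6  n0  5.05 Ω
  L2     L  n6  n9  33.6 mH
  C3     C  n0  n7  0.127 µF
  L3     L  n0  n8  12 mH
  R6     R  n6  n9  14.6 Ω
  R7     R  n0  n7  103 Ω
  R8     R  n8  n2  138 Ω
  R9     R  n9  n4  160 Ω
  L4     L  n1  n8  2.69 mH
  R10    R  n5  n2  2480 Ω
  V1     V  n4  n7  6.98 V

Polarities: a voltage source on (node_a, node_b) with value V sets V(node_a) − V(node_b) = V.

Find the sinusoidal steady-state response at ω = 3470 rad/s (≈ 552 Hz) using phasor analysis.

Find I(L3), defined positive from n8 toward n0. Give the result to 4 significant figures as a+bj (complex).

Apply KCL at each of the 9 non-ground nodes and solve the resulting linear system.
Node n1: branches {C1, L4} → V_1 = 0.05933+0.006064j
Node n2: branches {R3, R8, R10} → V_2 = 0.006617+0.0006722j
Node n3: branches {R1, C1, R4} → V_3 = 0.08784+0.002806j
Node n4: branches {R4, R9, V1} → V_4 = 2.299+0.07462j
Node n5: branches {R2, R10} → V_5 = 0.05082+0.005163j
Node n6: branches {L1, R5, L2, R6} → V_6 = 0.06218+0.007083j
Node n7: branches {C3, R7, V1} → V_7 = -4.681+0.07462j
Node n8: branches {L1, R2, L3, R8, L4} → V_8 = 0.05950+0.006045j
Node n9: branches {C2, L2, R6, R9} → V_9 = 0.2470+0.03018j
Source currents: i(V1)=-0.04548-0.001339j

0.0001452-0.001429j A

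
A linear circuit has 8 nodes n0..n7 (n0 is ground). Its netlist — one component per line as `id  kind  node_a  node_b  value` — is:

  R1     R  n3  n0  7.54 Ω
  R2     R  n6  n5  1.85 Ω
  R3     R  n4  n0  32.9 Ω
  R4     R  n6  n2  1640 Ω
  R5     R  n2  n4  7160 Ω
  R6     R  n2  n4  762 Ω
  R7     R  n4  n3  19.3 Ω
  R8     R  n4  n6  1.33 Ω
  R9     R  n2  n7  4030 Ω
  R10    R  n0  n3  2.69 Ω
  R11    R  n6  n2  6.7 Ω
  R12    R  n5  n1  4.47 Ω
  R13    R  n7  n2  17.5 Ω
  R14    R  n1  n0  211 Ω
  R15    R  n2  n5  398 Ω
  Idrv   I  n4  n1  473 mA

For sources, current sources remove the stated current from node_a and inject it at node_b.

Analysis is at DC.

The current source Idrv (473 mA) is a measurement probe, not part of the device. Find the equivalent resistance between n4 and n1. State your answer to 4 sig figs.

MNA unknowns: 7 node voltages V₁..V_7
R1: Y=0.1326 on G[3,0]
R2: Y=0.5405 on G[6,5]
R3: Y=0.03040 on G[4,0]
R4: Y=0.0006098 on G[6,2]
R5: Y=0.0001397 on G[2,4]
R6: Y=0.001312 on G[2,4]
R7: Y=0.05181 on G[4,3]
R8: Y=0.7519 on G[4,6]
R9: Y=0.0002481 on G[2,7]
R10: Y=0.3717 on G[0,3]
R11: Y=0.1493 on G[6,2]
R12: Y=0.2237 on G[5,1]
R13: Y=0.05714 on G[7,2]
R14: Y=0.004739 on G[1,0]
R15: Y=0.002513 on G[2,5]
Idrv: z[4]−=0.473, z[1]+=0.473
solve → V1=3.292, V2=0.4135, V3=-0.01878, V4=-0.2016, V5=1.248, V6=0.4055, V7=0.4135

R_eq = 7.387 Ω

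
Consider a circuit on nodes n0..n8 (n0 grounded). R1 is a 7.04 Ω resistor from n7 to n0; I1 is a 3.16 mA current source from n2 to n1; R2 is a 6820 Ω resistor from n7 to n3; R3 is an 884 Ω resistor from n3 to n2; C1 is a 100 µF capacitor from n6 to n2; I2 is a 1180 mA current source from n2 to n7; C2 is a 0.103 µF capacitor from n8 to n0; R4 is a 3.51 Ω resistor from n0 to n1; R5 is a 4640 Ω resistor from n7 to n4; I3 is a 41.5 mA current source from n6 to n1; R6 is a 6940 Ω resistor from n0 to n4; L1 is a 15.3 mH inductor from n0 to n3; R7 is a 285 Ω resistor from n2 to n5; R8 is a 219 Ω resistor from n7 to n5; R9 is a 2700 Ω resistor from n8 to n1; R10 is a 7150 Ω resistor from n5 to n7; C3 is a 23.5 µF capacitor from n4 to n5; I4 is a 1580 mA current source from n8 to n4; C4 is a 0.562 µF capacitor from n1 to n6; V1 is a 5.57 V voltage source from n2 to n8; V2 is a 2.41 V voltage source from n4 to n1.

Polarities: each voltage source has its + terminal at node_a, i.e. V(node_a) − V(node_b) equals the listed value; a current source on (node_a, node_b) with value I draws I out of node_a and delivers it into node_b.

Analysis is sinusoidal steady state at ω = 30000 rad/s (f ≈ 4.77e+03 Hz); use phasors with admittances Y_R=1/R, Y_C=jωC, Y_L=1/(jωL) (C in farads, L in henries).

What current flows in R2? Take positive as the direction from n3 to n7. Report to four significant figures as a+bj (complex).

Apply KCL at each of the 8 non-ground nodes and solve the resulting linear system.
Node n1: branches {I1, R4, I3, R9, C4, V2} → V_1 = -2.640-0.03390j
Node n2: branches {I1, R3, C1, I2, R7, V1} → V_2 = -34.59+135.8j
Node n3: branches {R2, R3, L1} → V_3 = -60.06+17.80j
Node n4: branches {R5, R6, C3, I4, V2} → V_4 = -0.2297-0.03390j
Node n5: branches {R7, R8, R10, C3} → V_5 = 0.4452+0.09022j
Node n6: branches {C1, I3, C4} → V_6 = -34.41+135.0j
Node n7: branches {R1, R2, I2, R5, R8, R10} → V_7 = 7.975+0.02058j
Node n8: branches {C2, R9, I4, V1} → V_8 = -40.16+135.8j
Source currents: i(V1)=1.147-0.07380j, i(V2)=1.494+0.4758j

-0.009975+0.002607j A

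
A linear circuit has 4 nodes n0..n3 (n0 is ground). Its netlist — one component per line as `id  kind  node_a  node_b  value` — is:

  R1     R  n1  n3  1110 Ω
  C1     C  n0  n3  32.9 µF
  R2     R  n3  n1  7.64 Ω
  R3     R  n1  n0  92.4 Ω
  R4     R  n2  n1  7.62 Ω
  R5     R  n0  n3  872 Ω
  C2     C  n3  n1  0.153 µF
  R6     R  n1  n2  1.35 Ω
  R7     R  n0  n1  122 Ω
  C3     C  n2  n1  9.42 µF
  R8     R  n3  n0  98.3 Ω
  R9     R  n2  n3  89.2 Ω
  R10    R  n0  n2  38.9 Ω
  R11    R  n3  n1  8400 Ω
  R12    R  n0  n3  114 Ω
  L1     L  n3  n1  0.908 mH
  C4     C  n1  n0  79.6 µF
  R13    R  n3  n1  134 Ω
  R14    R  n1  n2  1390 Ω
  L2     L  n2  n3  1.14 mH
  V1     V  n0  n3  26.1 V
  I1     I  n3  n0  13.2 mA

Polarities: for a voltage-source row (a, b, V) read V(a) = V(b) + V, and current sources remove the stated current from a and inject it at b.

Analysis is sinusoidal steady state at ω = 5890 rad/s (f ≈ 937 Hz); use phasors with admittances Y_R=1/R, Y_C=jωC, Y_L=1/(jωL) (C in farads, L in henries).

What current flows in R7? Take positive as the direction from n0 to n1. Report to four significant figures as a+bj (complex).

Element admittances at ω=5890 rad/s:
  Y(R1) = 0.0009009+0.000j S between n1,n3
  Y(C1) = 0.000+0.1938j S between n0,n3
  Y(R2) = 0.1309+0.000j S between n3,n1
  Y(R3) = 0.01082+0.000j S between n1,n0
  Y(R4) = 0.1312+0.000j S between n2,n1
  Y(R5) = 0.001147+0.000j S between n0,n3
  Y(C2) = 0.000+0.0009012j S between n3,n1
  Y(R6) = 0.7407+0.000j S between n1,n2
  Y(R7) = 0.008197+0.000j S between n0,n1
  Y(C3) = 0.000+0.05548j S between n2,n1
  Y(R8) = 0.01017+0.000j S between n3,n0
  Y(R9) = 0.01121+0.000j S between n2,n3
  Y(R10) = 0.02571+0.000j S between n0,n2
  Y(R11) = 0.0001190+0.000j S between n3,n1
  Y(R12) = 0.008772+0.000j S between n0,n3
  Y(L1) = 0.000-0.1870j S between n3,n1
  Y(C4) = 0.000+0.4688j S between n1,n0
  Y(R13) = 0.007463+0.000j S between n3,n1
  Y(R14) = 0.0007194+0.000j S between n1,n2
  Y(L2) = 0.000-0.1489j S between n2,n3
  V1: constraint V(n0)−V(n3) = 26.1
  I1: injects 0.0132 A into n0 (from n3)
Assemble and solve the 4×4 MNA system:
  V(n1)=3.982+36.39j  V(n2)=-2.743+39.15j  V(n3)=-26.10+0.000j
  i(V1)=-17.57-1.492j

-0.03264-0.2983j A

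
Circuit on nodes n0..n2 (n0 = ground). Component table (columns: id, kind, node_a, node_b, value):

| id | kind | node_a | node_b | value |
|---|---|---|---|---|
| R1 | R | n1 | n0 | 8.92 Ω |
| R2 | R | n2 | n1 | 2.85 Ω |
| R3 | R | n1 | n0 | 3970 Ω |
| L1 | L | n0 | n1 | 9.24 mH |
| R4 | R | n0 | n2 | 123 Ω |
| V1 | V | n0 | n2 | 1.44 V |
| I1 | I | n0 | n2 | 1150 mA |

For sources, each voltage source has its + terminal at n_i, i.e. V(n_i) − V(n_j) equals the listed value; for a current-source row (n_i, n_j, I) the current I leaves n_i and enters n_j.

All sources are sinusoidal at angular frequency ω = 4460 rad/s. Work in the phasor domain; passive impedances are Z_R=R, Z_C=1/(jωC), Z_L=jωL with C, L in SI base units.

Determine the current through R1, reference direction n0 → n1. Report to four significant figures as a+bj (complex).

MNA unknowns: 2 node voltages V₁..V_2 plus 1 source current (V1)
R1: Y=0.1121+0.000j on G[1,0]
R2: Y=0.3509+0.000j on G[2,1]
R3: Y=0.0002519+0.000j on G[1,0]
L1: Y=0.000-0.02427j on G[0,1]
R4: Y=0.008130+0.000j on G[0,2]
V1: row V0−V2=1.44, i_V1 at 0,2
I1: z[0]−=1.15, z[2]+=1.15
solve → V1=-1.088-0.05698j, V2=-1.440+0.000j
aux → i_V1=-1.285+0.01999j

0.1219+0.006388j A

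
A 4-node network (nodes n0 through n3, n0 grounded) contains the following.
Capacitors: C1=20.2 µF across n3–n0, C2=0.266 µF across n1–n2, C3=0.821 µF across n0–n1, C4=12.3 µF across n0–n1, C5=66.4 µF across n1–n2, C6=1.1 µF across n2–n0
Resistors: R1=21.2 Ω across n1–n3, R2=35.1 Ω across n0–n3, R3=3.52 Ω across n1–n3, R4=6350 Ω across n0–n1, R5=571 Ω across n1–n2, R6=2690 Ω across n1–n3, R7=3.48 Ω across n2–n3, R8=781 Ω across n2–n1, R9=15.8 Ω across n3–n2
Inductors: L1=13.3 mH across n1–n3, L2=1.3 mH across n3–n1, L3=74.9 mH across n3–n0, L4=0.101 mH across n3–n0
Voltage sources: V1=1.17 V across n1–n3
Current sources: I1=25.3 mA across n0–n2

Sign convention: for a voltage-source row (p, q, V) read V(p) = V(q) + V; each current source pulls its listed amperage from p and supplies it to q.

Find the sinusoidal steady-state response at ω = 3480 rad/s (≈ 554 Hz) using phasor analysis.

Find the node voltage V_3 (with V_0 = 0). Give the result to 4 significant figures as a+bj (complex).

MNA unknowns: 3 node voltages V₁..V_3 plus 1 source current (V1)
C1: Y=0.000+0.07030j on G[3,0]
C2: Y=0.000+0.0009257j on G[1,2]
R1: Y=0.04717+0.000j on G[1,3]
C3: Y=0.000+0.002857j on G[0,1]
R2: Y=0.02849+0.000j on G[0,3]
R3: Y=0.2841+0.000j on G[1,3]
C4: Y=0.000+0.04280j on G[0,1]
R4: Y=0.0001575+0.000j on G[0,1]
R5: Y=0.001751+0.000j on G[1,2]
R6: Y=0.0003717+0.000j on G[1,3]
L1: Y=0.000-0.02161j on G[1,3]
L2: Y=0.000-0.2210j on G[3,1]
C5: Y=0.000+0.2311j on G[1,2]
L3: Y=0.000-0.003837j on G[3,0]
L4: Y=0.000-2.845j on G[3,0]
R7: Y=0.2874+0.000j on G[2,3]
C6: Y=0.000+0.003828j on G[2,0]
R8: Y=0.001280+0.000j on G[2,1]
R9: Y=0.06329+0.000j on G[3,2]
V1: row V1−V3=1.17, i_V1 at 1,3
I1: z[0]−=0.0253, z[2]+=0.0253
solve → V1=1.190+0.009682j, V2=0.4309+0.5031j, V3=0.02025+0.009682j
aux → i_V1=-0.5045+0.05488j

0.02025+0.009682j V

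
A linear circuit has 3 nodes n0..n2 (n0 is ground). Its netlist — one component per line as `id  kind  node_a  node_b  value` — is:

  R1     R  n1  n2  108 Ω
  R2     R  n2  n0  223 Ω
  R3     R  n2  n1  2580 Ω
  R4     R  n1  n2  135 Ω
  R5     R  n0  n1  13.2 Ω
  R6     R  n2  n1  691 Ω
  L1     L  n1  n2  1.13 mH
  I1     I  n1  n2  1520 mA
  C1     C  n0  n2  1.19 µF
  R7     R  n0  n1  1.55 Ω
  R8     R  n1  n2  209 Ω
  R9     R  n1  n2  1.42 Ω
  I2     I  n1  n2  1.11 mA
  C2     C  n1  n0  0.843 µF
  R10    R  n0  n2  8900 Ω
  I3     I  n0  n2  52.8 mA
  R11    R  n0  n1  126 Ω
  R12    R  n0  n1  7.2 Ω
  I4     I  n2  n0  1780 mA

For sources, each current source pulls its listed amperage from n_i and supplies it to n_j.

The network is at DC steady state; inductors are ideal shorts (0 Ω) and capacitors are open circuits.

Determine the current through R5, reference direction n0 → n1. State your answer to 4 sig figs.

Apply KCL at each of the 2 non-ground nodes and solve the resulting linear system.
Node n1: branches {R1, R3, R4, R5, R6, L1, I1, R7, R8, R9, I2, C2, R11, R12} → V_1 = -1.980
Node n2: branches {R1, R2, R3, R4, R6, L1, I1, C1, R8, R9, I2, R10, I3, I4} → V_2 = -1.980
Source currents: i(L1)=0.1970

0.1500 A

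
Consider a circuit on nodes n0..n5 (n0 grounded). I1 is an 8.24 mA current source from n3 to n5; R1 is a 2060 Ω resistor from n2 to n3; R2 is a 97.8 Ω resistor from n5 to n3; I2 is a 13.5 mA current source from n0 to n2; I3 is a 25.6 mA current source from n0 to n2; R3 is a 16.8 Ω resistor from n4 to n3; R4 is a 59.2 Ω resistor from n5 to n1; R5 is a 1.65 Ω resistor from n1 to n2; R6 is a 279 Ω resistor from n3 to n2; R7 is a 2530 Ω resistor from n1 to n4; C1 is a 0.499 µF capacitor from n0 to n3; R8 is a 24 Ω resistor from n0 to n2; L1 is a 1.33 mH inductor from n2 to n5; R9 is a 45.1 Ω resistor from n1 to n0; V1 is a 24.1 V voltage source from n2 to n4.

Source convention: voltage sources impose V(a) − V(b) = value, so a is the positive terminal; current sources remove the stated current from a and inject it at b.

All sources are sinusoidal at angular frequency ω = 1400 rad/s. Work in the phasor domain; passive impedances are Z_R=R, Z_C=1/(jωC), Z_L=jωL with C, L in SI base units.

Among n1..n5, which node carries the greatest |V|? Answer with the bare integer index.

4

Element admittances at ω=1400 rad/s:
  I1: injects 0.00824 A into n5 (from n3)
  Y(R1) = 0.0004854+0.000j S between n2,n3
  Y(R2) = 0.01022+0.000j S between n5,n3
  I2: injects 0.0135 A into n2 (from n0)
  I3: injects 0.0256 A into n2 (from n0)
  Y(R3) = 0.05952+0.000j S between n4,n3
  Y(R4) = 0.01689+0.000j S between n5,n1
  Y(R5) = 0.6061+0.000j S between n1,n2
  Y(R6) = 0.003584+0.000j S between n3,n2
  Y(R7) = 0.0003953+0.000j S between n1,n4
  Y(C1) = 0.000+0.0006986j S between n0,n3
  Y(R8) = 0.04167+0.000j S between n0,n2
  Y(L1) = 0.000-0.5371j S between n2,n5
  Y(R9) = 0.02217+0.000j S between n1,n0
  V1: constraint V(n2)−V(n4) = 24.1
Assemble and solve the 6×6 MNA system:
  V(n1)=0.5921+0.1961j  V(n2)=0.6290+0.2128j  V(n3)=-18.92+0.3423j  V(n4)=-23.47+0.2128j  V(n5)=0.6091-0.1441j
  i(V1)=-0.2807-0.007706j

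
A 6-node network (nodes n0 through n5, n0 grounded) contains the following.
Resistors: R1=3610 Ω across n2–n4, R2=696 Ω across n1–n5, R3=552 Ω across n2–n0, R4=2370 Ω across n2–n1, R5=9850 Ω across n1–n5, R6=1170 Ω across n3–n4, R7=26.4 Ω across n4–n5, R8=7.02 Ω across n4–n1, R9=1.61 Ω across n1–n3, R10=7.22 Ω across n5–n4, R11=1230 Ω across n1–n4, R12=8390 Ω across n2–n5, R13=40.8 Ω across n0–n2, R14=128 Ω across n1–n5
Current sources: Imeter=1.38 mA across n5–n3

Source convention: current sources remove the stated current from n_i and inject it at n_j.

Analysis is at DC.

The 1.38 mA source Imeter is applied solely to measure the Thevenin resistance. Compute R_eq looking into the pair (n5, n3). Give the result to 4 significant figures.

R_eq = 12.86 Ω

Apply KCL at each of the 5 non-ground nodes and solve the resulting linear system.
Node n1: branches {R2, R4, R5, R8, R9, R11, R14} → V_1 = 0.005154
Node n2: branches {R1, R3, R4, R12, R13} → V_2 = 0.000
Node n3: branches {R6, R9, Imeter} → V_3 = 0.007361
Node n4: branches {R1, R6, R7, R8, R10, R11} → V_4 = -0.003385
Node n5: branches {R2, R5, R7, R10, R12, R14, Imeter} → V_5 = -0.01038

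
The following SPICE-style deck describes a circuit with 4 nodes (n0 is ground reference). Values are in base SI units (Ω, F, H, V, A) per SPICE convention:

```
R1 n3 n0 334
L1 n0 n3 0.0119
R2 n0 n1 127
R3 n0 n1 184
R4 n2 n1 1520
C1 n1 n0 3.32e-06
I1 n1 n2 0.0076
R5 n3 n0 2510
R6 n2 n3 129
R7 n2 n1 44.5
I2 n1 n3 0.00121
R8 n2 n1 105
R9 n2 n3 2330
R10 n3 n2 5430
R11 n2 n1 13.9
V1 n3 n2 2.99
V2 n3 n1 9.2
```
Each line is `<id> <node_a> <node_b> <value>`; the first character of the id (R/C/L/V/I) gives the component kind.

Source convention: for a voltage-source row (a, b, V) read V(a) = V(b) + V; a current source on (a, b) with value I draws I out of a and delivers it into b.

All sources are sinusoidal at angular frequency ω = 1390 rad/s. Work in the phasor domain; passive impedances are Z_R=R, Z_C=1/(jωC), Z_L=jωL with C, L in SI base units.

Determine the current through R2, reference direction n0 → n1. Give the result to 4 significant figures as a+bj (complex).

Apply KCL at each of the 3 non-ground nodes and solve the resulting linear system.
Node n1: branches {R2, R3, R4, C1, I1, R7, I2, R8, R11, V2} → V_1 = -9.296+2.221j
Node n2: branches {R4, I1, R6, R7, R8, R9, R10, R11, V1} → V_2 = -3.086+2.221j
Node n3: branches {R1, L1, R5, R6, I2, R9, R10, V1, V2} → V_3 = -0.09593+2.221j
Source currents: i(V1)=0.6169+0.000j, i(V2)=-0.7747-0.01334j

0.07320-0.01749j A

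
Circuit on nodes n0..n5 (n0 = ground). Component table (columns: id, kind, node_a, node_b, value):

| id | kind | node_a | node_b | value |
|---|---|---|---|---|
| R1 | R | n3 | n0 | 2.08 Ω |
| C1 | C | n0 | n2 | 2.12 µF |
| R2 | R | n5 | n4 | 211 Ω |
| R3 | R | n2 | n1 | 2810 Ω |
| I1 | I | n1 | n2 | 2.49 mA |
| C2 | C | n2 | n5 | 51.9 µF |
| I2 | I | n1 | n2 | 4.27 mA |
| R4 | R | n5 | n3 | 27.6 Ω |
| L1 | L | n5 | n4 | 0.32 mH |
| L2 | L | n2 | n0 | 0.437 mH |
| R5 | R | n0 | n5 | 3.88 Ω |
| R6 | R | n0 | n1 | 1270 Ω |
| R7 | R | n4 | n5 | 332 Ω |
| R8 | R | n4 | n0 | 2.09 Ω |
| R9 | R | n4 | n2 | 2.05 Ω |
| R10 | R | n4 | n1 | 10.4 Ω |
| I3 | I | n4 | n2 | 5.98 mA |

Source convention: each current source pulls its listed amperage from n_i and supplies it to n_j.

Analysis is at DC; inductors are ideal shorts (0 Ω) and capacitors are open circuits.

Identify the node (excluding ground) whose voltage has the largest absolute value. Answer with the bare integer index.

Element admittances at DC:
  Y(R1) = 0.4808 S between n3,n0
  Y(C1) = 0.000 S between n0,n2
  Y(R2) = 0.004739 S between n5,n4
  Y(R3) = 0.0003559 S between n2,n1
  I1: injects 0.00249 A into n2 (from n1)
  Y(C2) = 0.000 S between n2,n5
  I2: injects 0.00427 A into n2 (from n1)
  Y(R4) = 0.03623 S between n5,n3
  L1: short n5↔n4 (DC inductor)
  L2: short n2↔n0 (DC inductor)
  Y(R5) = 0.2577 S between n0,n5
  Y(R6) = 0.0007874 S between n0,n1
  Y(R7) = 0.003012 S between n4,n5
  Y(R8) = 0.4785 S between n4,n0
  Y(R9) = 0.4878 S between n4,n2
  Y(R10) = 0.09615 S between n4,n1
  I3: injects 0.00598 A into n2 (from n4)
Assemble and solve the 7×7 MNA system:
  V(n1)=-0.07942  V(n2)=0.000  V(n3)=-0.0007048  V(n4)=-0.01006  V(n5)=-0.01006
  i(L1)=0.002931  i(L2)=0.007806

1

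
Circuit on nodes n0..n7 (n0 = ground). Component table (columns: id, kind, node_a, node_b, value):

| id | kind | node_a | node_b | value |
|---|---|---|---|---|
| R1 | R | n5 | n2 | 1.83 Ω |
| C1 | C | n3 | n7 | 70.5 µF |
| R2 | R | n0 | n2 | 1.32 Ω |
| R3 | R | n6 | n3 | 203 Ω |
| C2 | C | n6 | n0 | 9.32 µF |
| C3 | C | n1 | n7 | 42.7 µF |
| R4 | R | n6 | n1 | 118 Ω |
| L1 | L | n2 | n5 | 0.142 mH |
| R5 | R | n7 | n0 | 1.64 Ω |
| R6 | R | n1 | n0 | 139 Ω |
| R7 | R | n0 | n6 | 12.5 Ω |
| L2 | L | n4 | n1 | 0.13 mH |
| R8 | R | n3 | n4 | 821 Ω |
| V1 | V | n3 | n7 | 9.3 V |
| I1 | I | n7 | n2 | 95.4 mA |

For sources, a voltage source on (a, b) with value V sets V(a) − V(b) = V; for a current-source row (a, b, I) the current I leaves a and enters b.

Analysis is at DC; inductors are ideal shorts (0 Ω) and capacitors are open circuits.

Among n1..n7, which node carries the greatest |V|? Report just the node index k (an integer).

Apply KCL at each of the 7 non-ground nodes and solve the resulting linear system.
Node n1: branches {C3, R4, R6, L2} → V_1 = 0.9358
Node n2: branches {R1, R2, L1, I1} → V_2 = 0.1259
Node n3: branches {C1, R3, R8, V1} → V_3 = 9.059
Node n4: branches {L2, R8} → V_4 = 0.9358
Node n5: branches {R1, L1} → V_5 = 0.1259
Node n6: branches {R3, C2, R4, R7} → V_6 = 0.5627
Node n7: branches {C1, C3, R5, V1, I1} → V_7 = -0.2413
Source currents: i(L1)=0.000, i(L2)=0.009894, i(V1)=-0.05175

3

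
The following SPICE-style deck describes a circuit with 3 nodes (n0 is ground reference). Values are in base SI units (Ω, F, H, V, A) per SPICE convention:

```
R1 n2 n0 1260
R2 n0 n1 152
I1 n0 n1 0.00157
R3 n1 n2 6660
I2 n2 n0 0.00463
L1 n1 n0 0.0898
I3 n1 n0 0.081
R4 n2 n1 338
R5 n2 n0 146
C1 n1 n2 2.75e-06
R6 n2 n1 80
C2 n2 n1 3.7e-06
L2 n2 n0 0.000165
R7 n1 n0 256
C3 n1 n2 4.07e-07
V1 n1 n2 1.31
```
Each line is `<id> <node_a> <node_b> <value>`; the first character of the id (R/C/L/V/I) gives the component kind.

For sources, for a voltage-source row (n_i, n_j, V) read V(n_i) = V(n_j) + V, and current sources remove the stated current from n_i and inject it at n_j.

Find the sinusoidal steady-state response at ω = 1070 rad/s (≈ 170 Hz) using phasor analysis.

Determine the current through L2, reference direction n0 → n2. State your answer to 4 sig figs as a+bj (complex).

0.09757-0.01392j A

Element admittances at ω=1070 rad/s:
  Y(R1) = 0.0007937+0.000j S between n2,n0
  Y(R2) = 0.006579+0.000j S between n0,n1
  I1: injects 0.00157 A into n1 (from n0)
  Y(R3) = 0.0001502+0.000j S between n1,n2
  I2: injects 0.00463 A into n0 (from n2)
  Y(L1) = 0.000-0.01041j S between n1,n0
  I3: injects 0.081 A into n0 (from n1)
  Y(R4) = 0.002959+0.000j S between n2,n1
  Y(R5) = 0.006849+0.000j S between n2,n0
  Y(C1) = 0.000+0.002942j S between n1,n2
  Y(R6) = 0.01250+0.000j S between n2,n1
  Y(C2) = 0.000+0.003959j S between n2,n1
  Y(L2) = 0.000-5.664j S between n2,n0
  Y(R7) = 0.003906+0.000j S between n1,n0
  Y(C3) = 0.000+0.0004355j S between n1,n2
  V1: constraint V(n1)−V(n2) = 1.31
Assemble and solve the 3×3 MNA system:
  V(n1)=1.308-0.01723j  V(n2)=-0.002458-0.01723j
  i(V1)=-0.1134+0.004177j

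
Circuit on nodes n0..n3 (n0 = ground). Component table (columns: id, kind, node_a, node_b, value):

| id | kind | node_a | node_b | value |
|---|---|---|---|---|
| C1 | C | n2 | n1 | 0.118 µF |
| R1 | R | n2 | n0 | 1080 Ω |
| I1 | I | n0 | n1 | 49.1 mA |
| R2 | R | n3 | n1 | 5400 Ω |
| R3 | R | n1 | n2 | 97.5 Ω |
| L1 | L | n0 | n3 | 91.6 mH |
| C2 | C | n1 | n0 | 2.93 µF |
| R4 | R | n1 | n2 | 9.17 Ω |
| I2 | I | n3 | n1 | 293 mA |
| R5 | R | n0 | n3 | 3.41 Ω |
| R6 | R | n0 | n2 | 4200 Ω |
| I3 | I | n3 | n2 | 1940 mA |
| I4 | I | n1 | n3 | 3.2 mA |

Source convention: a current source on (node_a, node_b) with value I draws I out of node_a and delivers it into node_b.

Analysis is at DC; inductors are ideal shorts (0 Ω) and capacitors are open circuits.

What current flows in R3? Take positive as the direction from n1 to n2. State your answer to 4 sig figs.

0.002242 A

Element admittances at DC:
  Y(C1) = 0.000 S between n2,n1
  Y(R1) = 0.0009259 S between n2,n0
  I1: injects 0.0491 A into n1 (from n0)
  Y(R2) = 0.0001852 S between n3,n1
  Y(R3) = 0.01026 S between n1,n2
  L1: short n0↔n3 (DC inductor)
  Y(C2) = 0.000 S between n1,n0
  Y(R4) = 0.1091 S between n1,n2
  I2: injects 0.293 A into n1 (from n3)
  Y(R5) = 0.2933 S between n0,n3
  Y(R6) = 0.0002381 S between n0,n2
  I3: injects 1.94 A into n2 (from n3)
  I4: injects 0.0032 A into n3 (from n1)
Assemble and solve the 4×4 MNA system:
  V(n1)=1689  V(n2)=1689  V(n3)=0.000
  i(L1)=1.917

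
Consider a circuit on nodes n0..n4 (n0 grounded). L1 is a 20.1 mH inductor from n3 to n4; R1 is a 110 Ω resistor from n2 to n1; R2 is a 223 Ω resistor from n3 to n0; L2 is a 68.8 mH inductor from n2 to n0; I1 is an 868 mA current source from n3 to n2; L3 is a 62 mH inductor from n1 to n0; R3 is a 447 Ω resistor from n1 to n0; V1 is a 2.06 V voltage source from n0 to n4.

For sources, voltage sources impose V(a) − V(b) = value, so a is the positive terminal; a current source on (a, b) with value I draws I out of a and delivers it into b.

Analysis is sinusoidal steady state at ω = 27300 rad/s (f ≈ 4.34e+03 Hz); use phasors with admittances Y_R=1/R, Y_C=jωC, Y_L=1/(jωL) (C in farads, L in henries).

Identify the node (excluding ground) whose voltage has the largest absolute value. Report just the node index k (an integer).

Element admittances at ω=27300 rad/s:
  Y(L1) = 0.000-0.001822j S between n3,n4
  Y(R1) = 0.009091+0.000j S between n2,n1
  Y(R2) = 0.004484+0.000j S between n3,n0
  Y(L2) = 0.000-0.0005324j S between n2,n0
  I1: injects 0.868 A into n2 (from n3)
  Y(L3) = 0.000-0.0005908j S between n1,n0
  Y(R3) = 0.002237+0.000j S between n1,n0
  V1: constraint V(n0)−V(n4) = 2.06
Assemble and solve the 5×5 MNA system:
  V(n1)=297.6+169.5j  V(n2)=381.8+191.8j  V(n3)=-166.4-66.79j  V(n4)=-2.060+0.000j
  i(V1)=0.1217-0.2995j

2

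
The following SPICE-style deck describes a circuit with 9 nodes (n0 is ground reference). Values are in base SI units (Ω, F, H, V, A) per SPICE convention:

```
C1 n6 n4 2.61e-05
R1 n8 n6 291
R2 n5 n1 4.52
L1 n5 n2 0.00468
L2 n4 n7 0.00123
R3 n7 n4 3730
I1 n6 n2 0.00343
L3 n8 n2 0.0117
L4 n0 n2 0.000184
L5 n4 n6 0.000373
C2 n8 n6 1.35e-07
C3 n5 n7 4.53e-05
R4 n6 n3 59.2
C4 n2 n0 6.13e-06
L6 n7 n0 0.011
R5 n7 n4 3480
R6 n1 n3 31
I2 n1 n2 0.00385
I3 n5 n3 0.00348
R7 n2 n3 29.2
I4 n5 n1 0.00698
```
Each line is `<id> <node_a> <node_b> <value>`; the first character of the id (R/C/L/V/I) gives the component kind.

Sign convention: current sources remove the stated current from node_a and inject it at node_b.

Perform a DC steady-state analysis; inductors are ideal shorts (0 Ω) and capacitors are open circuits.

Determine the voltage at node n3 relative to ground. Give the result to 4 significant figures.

Apply KCL at each of the 8 non-ground nodes and solve the resulting linear system.
Node n1: branches {R2, R6, I2, I4} → V_1 = 0.01857
Node n2: branches {L1, I1, L3, L4, C4, I2, R7} → V_2 = 0.000
Node n3: branches {R4, R6, I3, R7} → V_3 = 0.04891
Node n4: branches {C1, L2, R3, L5, R5} → V_4 = 0.000
Node n5: branches {R2, L1, C3, I3, I4} → V_5 = 0.000
Node n6: branches {C1, R1, I1, L5, C2, R4} → V_6 = 0.000
Node n7: branches {L2, R3, C3, L6, R5} → V_7 = 0.000
Node n8: branches {R1, L3, C2} → V_8 = 0.000
Source currents: i(L1)=-0.006351, i(L2)=-0.002604, i(L3)=0.000, i(L4)=-0.002604, i(L5)=0.002604, i(L6)=-0.002604

0.04891 V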